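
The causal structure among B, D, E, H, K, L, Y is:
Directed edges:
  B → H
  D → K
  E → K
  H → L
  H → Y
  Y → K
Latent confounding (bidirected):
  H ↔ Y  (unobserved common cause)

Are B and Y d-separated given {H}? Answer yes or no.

No — B and Y are d-connected given {H}.

Bayes-Ball from B | {H} reaches {K,Y}.
Y ∈ reach(B|{H}) ⇒ B ⊥̸ Y | {H}.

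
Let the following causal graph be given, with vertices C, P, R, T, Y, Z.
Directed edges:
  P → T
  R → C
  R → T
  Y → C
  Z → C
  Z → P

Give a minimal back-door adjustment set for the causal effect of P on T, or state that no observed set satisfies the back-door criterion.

P→T: minimal back-door set ∅.

desc(P)\{P}={T}; candidates ⊆ {C,R,Y,Z}.
∅: P⊥T given ∅ in G with P→· removed — back-door holds.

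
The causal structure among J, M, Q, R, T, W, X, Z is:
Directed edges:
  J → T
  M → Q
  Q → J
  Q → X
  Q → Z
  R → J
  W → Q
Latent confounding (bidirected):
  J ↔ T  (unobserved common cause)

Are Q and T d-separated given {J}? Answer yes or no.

Bayes-Ball from Q | {J} reaches {M,R,T,W,X,Z}.
T ∈ reach(Q|{J}) ⇒ Q ⊥̸ T | {J}.

No — Q and T are d-connected given {J}.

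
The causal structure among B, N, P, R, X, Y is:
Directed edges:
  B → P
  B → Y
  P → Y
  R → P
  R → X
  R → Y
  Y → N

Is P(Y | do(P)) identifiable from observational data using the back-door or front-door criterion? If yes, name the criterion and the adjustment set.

P(Y|do(P)): backdoor, adjust for {B, R}.

desc(P)\{P}={N,Y}; candidates ⊆ {B,R,X}.
size 0: {}; under {} P still reaches {B,N,R,X,Y} ∋ Y.
size 1: {B}, {R}, {X}; under {B} P still reaches {N,R,X,Y} ∋ Y.
{B,R}: P⊥Y given {B,R} in G with P→· removed — back-door holds.
P(Y|do(P)) = Σ_{B,R} P(Y|P,B,R)·P(B,R).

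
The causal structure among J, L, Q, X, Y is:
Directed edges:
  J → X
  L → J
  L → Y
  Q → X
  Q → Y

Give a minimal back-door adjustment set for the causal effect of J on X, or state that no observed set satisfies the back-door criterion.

desc(J)\{J}={X}; candidates ⊆ {L,Q,Y}.
∅: J⊥X given ∅ in G with J→· removed — back-door holds.

J→X: minimal back-door set ∅.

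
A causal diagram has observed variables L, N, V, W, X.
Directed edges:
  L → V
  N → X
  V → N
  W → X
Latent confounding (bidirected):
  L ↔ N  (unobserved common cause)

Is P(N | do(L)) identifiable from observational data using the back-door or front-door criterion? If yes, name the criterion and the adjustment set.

desc(L)\{L}={N,V,X}; candidates ⊆ {W}.
L↔N: latent back-door arc(s) into L.
size 0: {}; under {} L still reaches {N,X} ∋ N.
size 1: {W}; under {W} L still reaches {N,X} ∋ N.
L↔N cannot be blocked by any observed set — no back-door set.
{V}: (i) intercepts every directed L→N path; (ii) no back-door L→{V}; (iii) {L} blocks every back-door {V}→N. Front-door holds.
P(N|do(L)) = Σ_{V} P(V|L) Σ_{L'} P(N|V,L')P(L').

P(N|do(L)): frontdoor, adjust for {V}.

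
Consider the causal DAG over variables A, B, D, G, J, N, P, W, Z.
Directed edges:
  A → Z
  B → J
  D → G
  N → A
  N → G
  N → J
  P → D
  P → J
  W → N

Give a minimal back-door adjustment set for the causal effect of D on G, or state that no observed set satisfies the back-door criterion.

desc(D)\{D}={G}; candidates ⊆ {A,B,J,N,P,W,Z}.
∅: D⊥G given ∅ in G with D→· removed — back-door holds.

D→G: minimal back-door set ∅.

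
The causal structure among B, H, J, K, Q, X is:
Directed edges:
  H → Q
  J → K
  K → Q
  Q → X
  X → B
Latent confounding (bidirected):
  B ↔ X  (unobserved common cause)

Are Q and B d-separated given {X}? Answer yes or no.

Bayes-Ball from Q | {X} reaches {B,H,J,K}.
B ∈ reach(Q|{X}) ⇒ Q ⊥̸ B | {X}.

No — Q and B are d-connected given {X}.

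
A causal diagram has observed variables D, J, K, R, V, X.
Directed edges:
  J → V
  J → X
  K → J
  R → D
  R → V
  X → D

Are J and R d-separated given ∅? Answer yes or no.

Yes — J ⊥ R | ∅.

Bayes-Ball from J | ∅ reaches {D,K,V,X}.
R ∉ reach(J|∅) ⇒ J ⊥ R | ∅.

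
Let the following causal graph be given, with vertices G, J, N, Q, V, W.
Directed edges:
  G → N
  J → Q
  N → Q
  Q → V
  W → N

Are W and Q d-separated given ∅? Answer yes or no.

Bayes-Ball from W | ∅ reaches {N,Q,V}.
Q ∈ reach(W|∅) ⇒ W ⊥̸ Q | ∅.

No — W and Q are d-connected given ∅.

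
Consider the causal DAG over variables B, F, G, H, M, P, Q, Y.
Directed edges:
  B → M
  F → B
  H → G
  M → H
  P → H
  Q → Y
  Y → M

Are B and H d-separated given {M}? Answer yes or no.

Yes — B ⊥ H | {M}.

Bayes-Ball from B | {M} reaches {F,Q,Y}.
H ∉ reach(B|{M}) ⇒ B ⊥ H | {M}.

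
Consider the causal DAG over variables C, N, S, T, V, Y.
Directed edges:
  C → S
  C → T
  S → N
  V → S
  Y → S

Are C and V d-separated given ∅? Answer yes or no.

Bayes-Ball from C | ∅ reaches {N,S,T}.
V ∉ reach(C|∅) ⇒ C ⊥ V | ∅.

Yes — C ⊥ V | ∅.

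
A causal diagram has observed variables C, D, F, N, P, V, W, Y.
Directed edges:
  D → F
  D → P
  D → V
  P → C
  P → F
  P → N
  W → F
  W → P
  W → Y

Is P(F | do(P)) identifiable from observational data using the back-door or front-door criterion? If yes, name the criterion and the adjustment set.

P(F|do(P)): backdoor, adjust for {D, W}.

desc(P)\{P}={C,F,N}; candidates ⊆ {D,V,W,Y}.
size 0: {}; under {} P still reaches {D,F,V,W,Y} ∋ F.
size 1: {D}, {V}, {W} …(+1); under {D} P still reaches {F,W,Y} ∋ F.
{D,W}: P⊥F given {D,W} in G with P→· removed — back-door holds.
P(F|do(P)) = Σ_{D,W} P(F|P,D,W)·P(D,W).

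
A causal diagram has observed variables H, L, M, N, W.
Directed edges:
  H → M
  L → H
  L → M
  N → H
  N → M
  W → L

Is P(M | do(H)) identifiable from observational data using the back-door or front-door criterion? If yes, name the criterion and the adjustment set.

desc(H)\{H}={M}; candidates ⊆ {L,N,W}.
size 0: {}; under {} H still reaches {L,M,N,W} ∋ M.
size 1: {L}, {N}, {W}; under {L} H still reaches {M,N} ∋ M.
{L,N}: H⊥M given {L,N} in G with H→· removed — back-door holds.
P(M|do(H)) = Σ_{L,N} P(M|H,L,N)·P(L,N).

P(M|do(H)): backdoor, adjust for {L, N}.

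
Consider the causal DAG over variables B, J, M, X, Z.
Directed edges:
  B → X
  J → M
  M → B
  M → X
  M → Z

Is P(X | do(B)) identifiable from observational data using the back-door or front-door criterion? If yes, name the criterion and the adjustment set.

P(X|do(B)): backdoor, adjust for {M}.

desc(B)\{B}={X}; candidates ⊆ {J,M,Z}.
size 0: {}; under {} B still reaches {J,M,X,Z} ∋ X.
{M}: B⊥X given {M} in G with B→· removed — back-door holds.
P(X|do(B)) = Σ_{M} P(X|B,M)·P(M).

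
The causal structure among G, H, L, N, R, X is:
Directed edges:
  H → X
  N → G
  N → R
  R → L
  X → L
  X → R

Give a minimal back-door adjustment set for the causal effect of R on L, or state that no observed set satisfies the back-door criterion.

desc(R)\{R}={L}; candidates ⊆ {G,H,N,X}.
size 0: {}; under {} R still reaches {G,H,L,N,X} ∋ L.
{X}: R⊥L given {X} in G with R→· removed — back-door holds.

R→L: minimal back-door set {X}.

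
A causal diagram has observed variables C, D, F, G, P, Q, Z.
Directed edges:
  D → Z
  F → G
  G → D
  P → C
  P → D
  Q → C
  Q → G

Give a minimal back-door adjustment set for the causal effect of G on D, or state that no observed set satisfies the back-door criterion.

G→D: minimal back-door set ∅.

desc(G)\{G}={D,Z}; candidates ⊆ {C,F,P,Q}.
∅: G⊥D given ∅ in G with G→· removed — back-door holds.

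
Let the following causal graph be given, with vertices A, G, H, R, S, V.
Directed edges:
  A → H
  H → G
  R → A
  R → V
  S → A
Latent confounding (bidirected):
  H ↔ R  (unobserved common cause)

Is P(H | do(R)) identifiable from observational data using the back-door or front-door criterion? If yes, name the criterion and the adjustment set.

P(H|do(R)): frontdoor, adjust for {A}.

desc(R)\{R}={A,G,H,V}; candidates ⊆ {S}.
R↔H: latent back-door arc(s) into R.
size 0: {}; under {} R still reaches {G,H} ∋ H.
size 1: {S}; under {S} R still reaches {G,H} ∋ H.
R↔H cannot be blocked by any observed set — no back-door set.
{A}: (i) intercepts every directed R→H path; (ii) no back-door R→{A}; (iii) {R} blocks every back-door {A}→H. Front-door holds.
P(H|do(R)) = Σ_{A} P(A|R) Σ_{R'} P(H|A,R')P(R').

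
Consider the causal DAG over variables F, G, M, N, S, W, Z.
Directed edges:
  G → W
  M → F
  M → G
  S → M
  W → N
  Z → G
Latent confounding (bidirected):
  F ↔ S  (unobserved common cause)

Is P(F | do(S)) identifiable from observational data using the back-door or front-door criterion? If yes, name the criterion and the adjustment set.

P(F|do(S)): frontdoor, adjust for {M}.

desc(S)\{S}={F,G,M,N,W}; candidates ⊆ {Z}.
S↔F: latent back-door arc(s) into S.
size 0: {}; under {} S still reaches {F} ∋ F.
size 1: {Z}; under {Z} S still reaches {F} ∋ F.
S↔F cannot be blocked by any observed set — no back-door set.
{M}: (i) intercepts every directed S→F path; (ii) no back-door S→{M}; (iii) {S} blocks every back-door {M}→F. Front-door holds.
P(F|do(S)) = Σ_{M} P(M|S) Σ_{S'} P(F|M,S')P(S').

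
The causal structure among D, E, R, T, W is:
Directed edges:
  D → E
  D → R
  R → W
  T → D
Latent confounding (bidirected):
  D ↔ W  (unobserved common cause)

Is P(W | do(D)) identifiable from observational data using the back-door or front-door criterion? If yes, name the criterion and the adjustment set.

P(W|do(D)): frontdoor, adjust for {R}.

desc(D)\{D}={E,R,W}; candidates ⊆ {T}.
D↔W: latent back-door arc(s) into D.
size 0: {}; under {} D still reaches {T,W} ∋ W.
size 1: {T}; under {T} D still reaches {W} ∋ W.
D↔W cannot be blocked by any observed set — no back-door set.
{R}: (i) intercepts every directed D→W path; (ii) no back-door D→{R}; (iii) {D} blocks every back-door {R}→W. Front-door holds.
P(W|do(D)) = Σ_{R} P(R|D) Σ_{D'} P(W|R,D')P(D').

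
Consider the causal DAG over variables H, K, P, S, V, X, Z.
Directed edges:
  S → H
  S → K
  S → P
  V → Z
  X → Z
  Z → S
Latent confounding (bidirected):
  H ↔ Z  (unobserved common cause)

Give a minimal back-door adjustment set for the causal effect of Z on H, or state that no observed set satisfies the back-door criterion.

Z→H: no observed back-door set.

desc(Z)\{Z}={H,K,P,S}; candidates ⊆ {V,X}.
Z↔H: latent back-door arc(s) into Z.
size 0: {}; under {} Z still reaches {H,V,X} ∋ H.
size 1: {V}, {X}; under {V} Z still reaches {H,X} ∋ H.
size 2: {V,X}; under {V,X} Z still reaches {H} ∋ H.
Z↔H cannot be blocked by any observed set — no back-door set.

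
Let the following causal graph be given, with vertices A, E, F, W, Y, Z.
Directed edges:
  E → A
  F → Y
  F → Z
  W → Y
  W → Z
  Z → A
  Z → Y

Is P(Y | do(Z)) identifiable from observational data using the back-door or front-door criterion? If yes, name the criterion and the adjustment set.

P(Y|do(Z)): backdoor, adjust for {F, W}.

desc(Z)\{Z}={A,Y}; candidates ⊆ {E,F,W}.
size 0: {}; under {} Z still reaches {F,W,Y} ∋ Y.
size 1: {E}, {F}, {W}; under {E} Z still reaches {F,W,Y} ∋ Y.
{F,W}: Z⊥Y given {F,W} in G with Z→· removed — back-door holds.
P(Y|do(Z)) = Σ_{F,W} P(Y|Z,F,W)·P(F,W).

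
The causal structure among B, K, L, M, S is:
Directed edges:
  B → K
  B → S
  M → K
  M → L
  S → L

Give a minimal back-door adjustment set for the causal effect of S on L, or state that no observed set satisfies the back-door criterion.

S→L: minimal back-door set ∅.

desc(S)\{S}={L}; candidates ⊆ {B,K,M}.
∅: S⊥L given ∅ in G with S→· removed — back-door holds.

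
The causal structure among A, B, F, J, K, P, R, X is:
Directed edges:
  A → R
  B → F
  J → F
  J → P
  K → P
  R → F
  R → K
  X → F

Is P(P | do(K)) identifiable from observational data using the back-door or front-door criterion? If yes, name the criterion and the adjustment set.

P(P|do(K)): backdoor, adjust for ∅.

desc(K)\{K}={P}; candidates ⊆ {A,B,F,J,R,X}.
∅: K⊥P given ∅ in G with K→· removed — back-door holds.
P(P|do(K)) = P(P|K) — no adjustment needed.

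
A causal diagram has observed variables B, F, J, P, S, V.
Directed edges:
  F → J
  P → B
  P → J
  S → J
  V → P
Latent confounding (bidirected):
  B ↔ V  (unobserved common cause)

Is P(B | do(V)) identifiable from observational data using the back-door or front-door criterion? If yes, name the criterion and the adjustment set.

P(B|do(V)): frontdoor, adjust for {P}.

desc(V)\{V}={B,J,P}; candidates ⊆ {F,S}.
V↔B: latent back-door arc(s) into V.
size 0: {}; under {} V still reaches {B} ∋ B.
size 1: {F}, {S}; under {F} V still reaches {B} ∋ B.
size 2: {F,S}; under {F,S} V still reaches {B} ∋ B.
V↔B cannot be blocked by any observed set — no back-door set.
{P}: (i) intercepts every directed V→B path; (ii) no back-door V→{P}; (iii) {V} blocks every back-door {P}→B. Front-door holds.
P(B|do(V)) = Σ_{P} P(P|V) Σ_{V'} P(B|P,V')P(V').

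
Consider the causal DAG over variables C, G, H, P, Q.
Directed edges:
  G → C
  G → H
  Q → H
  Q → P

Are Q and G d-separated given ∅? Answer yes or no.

Yes — Q ⊥ G | ∅.

Bayes-Ball from Q | ∅ reaches {H,P}.
G ∉ reach(Q|∅) ⇒ Q ⊥ G | ∅.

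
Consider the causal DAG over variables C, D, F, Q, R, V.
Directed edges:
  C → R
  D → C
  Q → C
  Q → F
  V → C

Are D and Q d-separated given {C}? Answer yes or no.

No — D and Q are d-connected given {C}.

Bayes-Ball from D | {C} reaches {F,Q,V}.
Q ∈ reach(D|{C}) ⇒ D ⊥̸ Q | {C}.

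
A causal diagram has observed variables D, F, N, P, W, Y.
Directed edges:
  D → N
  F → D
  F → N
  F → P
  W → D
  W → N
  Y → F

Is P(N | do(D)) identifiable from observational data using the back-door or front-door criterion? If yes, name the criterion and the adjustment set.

desc(D)\{D}={N}; candidates ⊆ {F,P,W,Y}.
size 0: {}; under {} D still reaches {F,N,P,W,Y} ∋ N.
size 1: {F}, {P}, {W} …(+1); under {F} D still reaches {N,W} ∋ N.
{F,W}: D⊥N given {F,W} in G with D→· removed — back-door holds.
P(N|do(D)) = Σ_{F,W} P(N|D,F,W)·P(F,W).

P(N|do(D)): backdoor, adjust for {F, W}.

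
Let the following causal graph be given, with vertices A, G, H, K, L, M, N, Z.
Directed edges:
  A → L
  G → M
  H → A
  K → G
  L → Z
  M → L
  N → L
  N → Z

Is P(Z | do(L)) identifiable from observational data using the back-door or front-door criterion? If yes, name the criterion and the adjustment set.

P(Z|do(L)): backdoor, adjust for {N}.

desc(L)\{L}={Z}; candidates ⊆ {A,G,H,K,M,N}.
size 0: {}; under {} L still reaches {A,G,H,K,M,N,Z} ∋ Z.
{N}: L⊥Z given {N} in G with L→· removed — back-door holds.
P(Z|do(L)) = Σ_{N} P(Z|L,N)·P(N).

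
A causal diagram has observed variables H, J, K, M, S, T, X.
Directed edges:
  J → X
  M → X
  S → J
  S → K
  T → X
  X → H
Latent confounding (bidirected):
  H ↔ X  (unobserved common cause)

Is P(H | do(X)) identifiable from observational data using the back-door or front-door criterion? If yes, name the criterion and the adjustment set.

P(H|do(X)): not identifiable (no BD/FD set).

desc(X)\{X}={H}; candidates ⊆ {J,K,M,S,T}.
X↔H: latent back-door arc(s) into X.
size 0: {}; under {} X still reaches {H,J,K,M,S,T} ∋ H.
size 1: {J}, {K}, {M} …(+2); under {J} X still reaches {H,M,T} ∋ H.
size 2: {J,K}, {J,M}, {J,S} …(+7); under {J,K} X still reaches {H,M,T} ∋ H.
X↔H cannot be blocked by any observed set — no back-door set.
No mediator lies on a directed X→…→H path.
Neither criterion identifies P(H|do(X)) in this graph.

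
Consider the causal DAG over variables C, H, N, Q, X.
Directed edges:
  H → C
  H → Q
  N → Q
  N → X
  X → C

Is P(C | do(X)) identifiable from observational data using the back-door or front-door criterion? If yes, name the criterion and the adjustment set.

P(C|do(X)): backdoor, adjust for ∅.

desc(X)\{X}={C}; candidates ⊆ {H,N,Q}.
∅: X⊥C given ∅ in G with X→· removed — back-door holds.
P(C|do(X)) = P(C|X) — no adjustment needed.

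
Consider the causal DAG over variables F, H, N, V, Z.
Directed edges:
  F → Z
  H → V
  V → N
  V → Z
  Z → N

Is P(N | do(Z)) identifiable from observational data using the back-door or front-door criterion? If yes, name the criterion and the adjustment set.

desc(Z)\{Z}={N}; candidates ⊆ {F,H,V}.
size 0: {}; under {} Z still reaches {F,H,N,V} ∋ N.
{V}: Z⊥N given {V} in G with Z→· removed — back-door holds.
P(N|do(Z)) = Σ_{V} P(N|Z,V)·P(V).

P(N|do(Z)): backdoor, adjust for {V}.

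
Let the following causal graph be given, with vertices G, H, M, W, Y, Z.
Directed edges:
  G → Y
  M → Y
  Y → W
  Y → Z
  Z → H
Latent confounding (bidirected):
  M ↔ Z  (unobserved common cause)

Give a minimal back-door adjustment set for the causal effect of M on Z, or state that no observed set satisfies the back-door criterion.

M→Z: no observed back-door set.

desc(M)\{M}={H,W,Y,Z}; candidates ⊆ {G}.
M↔Z: latent back-door arc(s) into M.
size 0: {}; under {} M still reaches {H,Z} ∋ Z.
size 1: {G}; under {G} M still reaches {H,Z} ∋ Z.
M↔Z cannot be blocked by any observed set — no back-door set.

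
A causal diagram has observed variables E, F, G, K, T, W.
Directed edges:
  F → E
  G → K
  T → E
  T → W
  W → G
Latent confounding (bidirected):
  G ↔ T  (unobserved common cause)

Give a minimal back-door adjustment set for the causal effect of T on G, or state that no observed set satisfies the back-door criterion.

desc(T)\{T}={E,G,K,W}; candidates ⊆ {F}.
T↔G: latent back-door arc(s) into T.
size 0: {}; under {} T still reaches {G,K} ∋ G.
size 1: {F}; under {F} T still reaches {G,K} ∋ G.
T↔G cannot be blocked by any observed set — no back-door set.

T→G: no observed back-door set.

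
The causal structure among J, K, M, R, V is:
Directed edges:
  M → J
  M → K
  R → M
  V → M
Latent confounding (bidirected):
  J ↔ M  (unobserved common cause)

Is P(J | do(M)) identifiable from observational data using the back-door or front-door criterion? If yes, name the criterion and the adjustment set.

P(J|do(M)): not identifiable (no BD/FD set).

desc(M)\{M}={J,K}; candidates ⊆ {R,V}.
M↔J: latent back-door arc(s) into M.
size 0: {}; under {} M still reaches {J,R,V} ∋ J.
size 1: {R}, {V}; under {R} M still reaches {J,V} ∋ J.
size 2: {R,V}; under {R,V} M still reaches {J} ∋ J.
M↔J cannot be blocked by any observed set — no back-door set.
No mediator lies on a directed M→…→J path.
Neither criterion identifies P(J|do(M)) in this graph.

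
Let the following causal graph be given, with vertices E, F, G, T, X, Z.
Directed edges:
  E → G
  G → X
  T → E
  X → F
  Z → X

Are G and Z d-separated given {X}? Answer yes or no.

Bayes-Ball from G | {X} reaches {E,T,Z}.
Z ∈ reach(G|{X}) ⇒ G ⊥̸ Z | {X}.

No — G and Z are d-connected given {X}.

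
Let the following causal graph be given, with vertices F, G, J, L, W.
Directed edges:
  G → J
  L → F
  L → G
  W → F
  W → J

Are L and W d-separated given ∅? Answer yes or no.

Bayes-Ball from L | ∅ reaches {F,G,J}.
W ∉ reach(L|∅) ⇒ L ⊥ W | ∅.

Yes — L ⊥ W | ∅.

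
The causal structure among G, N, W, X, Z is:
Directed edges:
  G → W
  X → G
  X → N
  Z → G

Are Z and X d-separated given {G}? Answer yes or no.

No — Z and X are d-connected given {G}.

Bayes-Ball from Z | {G} reaches {N,X}.
X ∈ reach(Z|{G}) ⇒ Z ⊥̸ X | {G}.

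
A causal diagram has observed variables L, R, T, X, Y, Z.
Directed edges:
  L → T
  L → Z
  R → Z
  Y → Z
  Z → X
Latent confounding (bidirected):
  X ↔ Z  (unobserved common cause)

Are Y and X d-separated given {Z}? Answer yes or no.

Bayes-Ball from Y | {Z} reaches {L,R,T,X}.
X ∈ reach(Y|{Z}) ⇒ Y ⊥̸ X | {Z}.

No — Y and X are d-connected given {Z}.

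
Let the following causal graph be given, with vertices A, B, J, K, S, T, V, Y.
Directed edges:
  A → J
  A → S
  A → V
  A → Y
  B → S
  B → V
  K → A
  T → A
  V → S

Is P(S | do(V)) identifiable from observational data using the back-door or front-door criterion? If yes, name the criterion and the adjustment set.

desc(V)\{V}={S}; candidates ⊆ {A,B,J,K,T,Y}.
size 0: {}; under {} V still reaches {A,B,J,K,S,T,Y} ∋ S.
size 1: {A}, {B}, {J} …(+3); under {A} V still reaches {B,S} ∋ S.
{A,B}: V⊥S given {A,B} in G with V→· removed — back-door holds.
P(S|do(V)) = Σ_{A,B} P(S|V,A,B)·P(A,B).

P(S|do(V)): backdoor, adjust for {A, B}.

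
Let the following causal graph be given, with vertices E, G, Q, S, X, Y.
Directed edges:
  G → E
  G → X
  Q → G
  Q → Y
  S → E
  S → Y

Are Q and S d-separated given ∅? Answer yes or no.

Bayes-Ball from Q | ∅ reaches {E,G,X,Y}.
S ∉ reach(Q|∅) ⇒ Q ⊥ S | ∅.

Yes — Q ⊥ S | ∅.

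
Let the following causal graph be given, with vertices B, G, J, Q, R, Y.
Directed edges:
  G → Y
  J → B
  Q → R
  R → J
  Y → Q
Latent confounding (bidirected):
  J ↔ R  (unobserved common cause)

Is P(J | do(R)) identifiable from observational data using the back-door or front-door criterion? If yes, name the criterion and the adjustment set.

P(J|do(R)): not identifiable (no BD/FD set).

desc(R)\{R}={B,J}; candidates ⊆ {G,Q,Y}.
R↔J: latent back-door arc(s) into R.
size 0: {}; under {} R still reaches {B,G,J,Q,Y} ∋ J.
size 1: {G}, {Q}, {Y}; under {G} R still reaches {B,J,Q,Y} ∋ J.
size 2: {G,Q}, {G,Y}, {Q,Y}; under {G,Q} R still reaches {B,J} ∋ J.
R↔J cannot be blocked by any observed set — no back-door set.
No mediator lies on a directed R→…→J path.
Neither criterion identifies P(J|do(R)) in this graph.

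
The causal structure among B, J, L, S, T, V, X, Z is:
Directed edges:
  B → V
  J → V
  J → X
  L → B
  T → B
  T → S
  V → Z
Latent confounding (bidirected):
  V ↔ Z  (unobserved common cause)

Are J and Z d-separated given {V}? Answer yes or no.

Bayes-Ball from J | {V} reaches {B,L,S,T,X,Z}.
Z ∈ reach(J|{V}) ⇒ J ⊥̸ Z | {V}.

No — J and Z are d-connected given {V}.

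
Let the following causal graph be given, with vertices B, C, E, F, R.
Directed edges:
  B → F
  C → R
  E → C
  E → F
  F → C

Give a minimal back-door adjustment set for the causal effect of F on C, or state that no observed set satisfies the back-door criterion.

desc(F)\{F}={C,R}; candidates ⊆ {B,E}.
size 0: {}; under {} F still reaches {B,C,E,R} ∋ C.
{E}: F⊥C given {E} in G with F→· removed — back-door holds.

F→C: minimal back-door set {E}.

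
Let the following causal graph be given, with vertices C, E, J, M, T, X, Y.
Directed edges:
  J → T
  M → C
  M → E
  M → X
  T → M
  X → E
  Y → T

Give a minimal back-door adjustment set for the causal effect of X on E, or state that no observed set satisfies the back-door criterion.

desc(X)\{X}={E}; candidates ⊆ {C,J,M,T,Y}.
size 0: {}; under {} X still reaches {C,E,J,M,T,Y} ∋ E.
{M}: X⊥E given {M} in G with X→· removed — back-door holds.

X→E: minimal back-door set {M}.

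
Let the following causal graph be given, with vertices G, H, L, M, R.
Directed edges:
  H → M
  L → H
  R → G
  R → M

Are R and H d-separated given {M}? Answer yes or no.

No — R and H are d-connected given {M}.

Bayes-Ball from R | {M} reaches {G,H,L}.
H ∈ reach(R|{M}) ⇒ R ⊥̸ H | {M}.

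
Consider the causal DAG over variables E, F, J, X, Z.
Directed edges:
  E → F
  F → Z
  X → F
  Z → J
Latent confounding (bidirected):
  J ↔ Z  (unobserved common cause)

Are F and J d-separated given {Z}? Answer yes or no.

Bayes-Ball from F | {Z} reaches {E,J,X}.
J ∈ reach(F|{Z}) ⇒ F ⊥̸ J | {Z}.

No — F and J are d-connected given {Z}.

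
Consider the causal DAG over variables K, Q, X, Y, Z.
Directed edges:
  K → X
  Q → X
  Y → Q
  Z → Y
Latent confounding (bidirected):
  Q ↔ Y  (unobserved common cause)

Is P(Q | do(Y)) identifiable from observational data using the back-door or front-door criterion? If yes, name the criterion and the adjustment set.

P(Q|do(Y)): not identifiable (no BD/FD set).

desc(Y)\{Y}={Q,X}; candidates ⊆ {K,Z}.
Y↔Q: latent back-door arc(s) into Y.
size 0: {}; under {} Y still reaches {Q,X,Z} ∋ Q.
size 1: {K}, {Z}; under {K} Y still reaches {Q,X,Z} ∋ Q.
size 2: {K,Z}; under {K,Z} Y still reaches {Q,X} ∋ Q.
Y↔Q cannot be blocked by any observed set — no back-door set.
No mediator lies on a directed Y→…→Q path.
Neither criterion identifies P(Q|do(Y)) in this graph.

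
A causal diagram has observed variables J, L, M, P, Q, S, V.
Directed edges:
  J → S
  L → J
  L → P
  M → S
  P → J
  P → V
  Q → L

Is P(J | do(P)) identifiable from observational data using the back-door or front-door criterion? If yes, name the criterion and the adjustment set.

P(J|do(P)): backdoor, adjust for {L}.

desc(P)\{P}={J,S,V}; candidates ⊆ {L,M,Q}.
size 0: {}; under {} P still reaches {J,L,Q,S} ∋ J.
{L}: P⊥J given {L} in G with P→· removed — back-door holds.
P(J|do(P)) = Σ_{L} P(J|P,L)·P(L).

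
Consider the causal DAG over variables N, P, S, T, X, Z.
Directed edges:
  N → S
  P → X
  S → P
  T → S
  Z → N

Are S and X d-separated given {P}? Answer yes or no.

Yes — S ⊥ X | {P}.

Bayes-Ball from S | {P} reaches {N,T,Z}.
X ∉ reach(S|{P}) ⇒ S ⊥ X | {P}.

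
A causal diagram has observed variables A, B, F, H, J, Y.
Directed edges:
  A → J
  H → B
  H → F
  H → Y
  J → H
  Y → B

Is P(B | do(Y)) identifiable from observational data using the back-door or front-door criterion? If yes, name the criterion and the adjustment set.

P(B|do(Y)): backdoor, adjust for {H}.

desc(Y)\{Y}={B}; candidates ⊆ {A,F,H,J}.
size 0: {}; under {} Y still reaches {A,B,F,H,J} ∋ B.
{H}: Y⊥B given {H} in G with Y→· removed — back-door holds.
P(B|do(Y)) = Σ_{H} P(B|Y,H)·P(H).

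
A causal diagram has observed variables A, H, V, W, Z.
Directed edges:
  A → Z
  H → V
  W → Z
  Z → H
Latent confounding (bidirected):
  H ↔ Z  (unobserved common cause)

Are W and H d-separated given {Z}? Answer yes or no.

No — W and H are d-connected given {Z}.

Bayes-Ball from W | {Z} reaches {A,H,V}.
H ∈ reach(W|{Z}) ⇒ W ⊥̸ H | {Z}.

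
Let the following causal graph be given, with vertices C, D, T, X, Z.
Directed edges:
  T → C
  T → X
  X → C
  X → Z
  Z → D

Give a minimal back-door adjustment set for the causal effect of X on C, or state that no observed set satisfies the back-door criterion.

desc(X)\{X}={C,D,Z}; candidates ⊆ {T}.
size 0: {}; under {} X still reaches {C,T} ∋ C.
{T}: X⊥C given {T} in G with X→· removed — back-door holds.

X→C: minimal back-door set {T}.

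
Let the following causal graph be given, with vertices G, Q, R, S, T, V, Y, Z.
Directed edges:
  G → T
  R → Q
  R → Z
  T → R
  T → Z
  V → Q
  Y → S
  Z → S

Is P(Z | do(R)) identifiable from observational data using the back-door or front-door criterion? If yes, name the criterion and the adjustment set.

P(Z|do(R)): backdoor, adjust for {T}.

desc(R)\{R}={Q,S,Z}; candidates ⊆ {G,T,V,Y}.
size 0: {}; under {} R still reaches {G,S,T,Z} ∋ Z.
{T}: R⊥Z given {T} in G with R→· removed — back-door holds.
P(Z|do(R)) = Σ_{T} P(Z|R,T)·P(T).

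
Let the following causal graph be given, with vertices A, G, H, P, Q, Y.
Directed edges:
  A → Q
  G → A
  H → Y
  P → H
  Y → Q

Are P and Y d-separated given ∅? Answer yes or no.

Bayes-Ball from P | ∅ reaches {H,Q,Y}.
Y ∈ reach(P|∅) ⇒ P ⊥̸ Y | ∅.

No — P and Y are d-connected given ∅.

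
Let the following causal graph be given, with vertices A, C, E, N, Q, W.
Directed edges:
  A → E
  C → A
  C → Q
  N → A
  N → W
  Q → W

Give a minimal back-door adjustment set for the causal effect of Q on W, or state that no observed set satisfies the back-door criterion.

desc(Q)\{Q}={W}; candidates ⊆ {A,C,E,N}.
∅: Q⊥W given ∅ in G with Q→· removed — back-door holds.

Q→W: minimal back-door set ∅.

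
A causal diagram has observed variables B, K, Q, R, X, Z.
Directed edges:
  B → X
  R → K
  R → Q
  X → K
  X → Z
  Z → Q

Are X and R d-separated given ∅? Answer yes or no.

Bayes-Ball from X | ∅ reaches {B,K,Q,Z}.
R ∉ reach(X|∅) ⇒ X ⊥ R | ∅.

Yes — X ⊥ R | ∅.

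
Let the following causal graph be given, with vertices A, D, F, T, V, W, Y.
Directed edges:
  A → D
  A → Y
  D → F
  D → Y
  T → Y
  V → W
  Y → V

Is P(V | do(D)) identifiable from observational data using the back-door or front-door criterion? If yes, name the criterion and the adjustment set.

desc(D)\{D}={F,V,W,Y}; candidates ⊆ {A,T}.
size 0: {}; under {} D still reaches {A,V,W,Y} ∋ V.
{A}: D⊥V given {A} in G with D→· removed — back-door holds.
P(V|do(D)) = Σ_{A} P(V|D,A)·P(A).

P(V|do(D)): backdoor, adjust for {A}.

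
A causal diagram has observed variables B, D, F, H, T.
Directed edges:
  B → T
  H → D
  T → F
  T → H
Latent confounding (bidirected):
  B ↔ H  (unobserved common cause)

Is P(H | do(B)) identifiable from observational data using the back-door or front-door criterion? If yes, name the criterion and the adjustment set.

P(H|do(B)): frontdoor, adjust for {T}.

desc(B)\{B}={D,F,H,T}; candidates ⊆ {—}.
B↔H: latent back-door arc(s) into B.
size 0: {}; under {} B still reaches {D,H} ∋ H.
B↔H cannot be blocked by any observed set — no back-door set.
{T}: (i) intercepts every directed B→H path; (ii) no back-door B→{T}; (iii) {B} blocks every back-door {T}→H. Front-door holds.
P(H|do(B)) = Σ_{T} P(T|B) Σ_{B'} P(H|T,B')P(B').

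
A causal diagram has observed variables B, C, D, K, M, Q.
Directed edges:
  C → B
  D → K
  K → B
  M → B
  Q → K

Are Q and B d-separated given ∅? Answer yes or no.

No — Q and B are d-connected given ∅.

Bayes-Ball from Q | ∅ reaches {B,K}.
B ∈ reach(Q|∅) ⇒ Q ⊥̸ B | ∅.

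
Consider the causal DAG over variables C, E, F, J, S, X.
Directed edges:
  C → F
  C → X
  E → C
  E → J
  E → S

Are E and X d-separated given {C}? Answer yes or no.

Yes — E ⊥ X | {C}.

Bayes-Ball from E | {C} reaches {J,S}.
X ∉ reach(E|{C}) ⇒ E ⊥ X | {C}.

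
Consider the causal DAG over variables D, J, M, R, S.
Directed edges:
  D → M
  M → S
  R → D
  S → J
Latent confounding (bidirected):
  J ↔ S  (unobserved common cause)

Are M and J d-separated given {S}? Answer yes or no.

No — M and J are d-connected given {S}.

Bayes-Ball from M | {S} reaches {D,J,R}.
J ∈ reach(M|{S}) ⇒ M ⊥̸ J | {S}.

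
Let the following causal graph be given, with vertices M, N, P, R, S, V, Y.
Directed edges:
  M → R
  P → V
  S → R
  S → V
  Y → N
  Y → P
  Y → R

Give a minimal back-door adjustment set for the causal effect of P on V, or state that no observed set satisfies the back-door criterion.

P→V: minimal back-door set ∅.

desc(P)\{P}={V}; candidates ⊆ {M,N,R,S,Y}.
∅: P⊥V given ∅ in G with P→· removed — back-door holds.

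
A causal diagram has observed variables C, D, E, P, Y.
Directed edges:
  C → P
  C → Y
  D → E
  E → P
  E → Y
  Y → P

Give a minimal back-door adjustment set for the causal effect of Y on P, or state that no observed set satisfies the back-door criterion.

Y→P: minimal back-door set {C, E}.

desc(Y)\{Y}={P}; candidates ⊆ {C,D,E}.
size 0: {}; under {} Y still reaches {C,D,E,P} ∋ P.
size 1: {C}, {D}, {E}; under {C} Y still reaches {D,E,P} ∋ P.
{C,E}: Y⊥P given {C,E} in G with Y→· removed — back-door holds.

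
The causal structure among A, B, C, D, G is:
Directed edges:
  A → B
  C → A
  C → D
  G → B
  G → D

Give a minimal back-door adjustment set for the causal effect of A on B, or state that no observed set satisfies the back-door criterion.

desc(A)\{A}={B}; candidates ⊆ {C,D,G}.
∅: A⊥B given ∅ in G with A→· removed — back-door holds.

A→B: minimal back-door set ∅.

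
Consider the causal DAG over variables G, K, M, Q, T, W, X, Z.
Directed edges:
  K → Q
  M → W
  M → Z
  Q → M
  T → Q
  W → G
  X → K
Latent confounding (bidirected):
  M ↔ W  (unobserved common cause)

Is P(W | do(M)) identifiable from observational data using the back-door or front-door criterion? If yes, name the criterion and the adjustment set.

desc(M)\{M}={G,W,Z}; candidates ⊆ {K,Q,T,X}.
M↔W: latent back-door arc(s) into M.
size 0: {}; under {} M still reaches {G,K,Q,T,W,X} ∋ W.
size 1: {K}, {Q}, {T} …(+1); under {K} M still reaches {G,Q,T,W} ∋ W.
size 2: {K,Q}, {K,T}, {K,X} …(+3); under {K,Q} M still reaches {G,W} ∋ W.
M↔W cannot be blocked by any observed set — no back-door set.
No mediator lies on a directed M→…→W path.
Neither criterion identifies P(W|do(M)) in this graph.

P(W|do(M)): not identifiable (no BD/FD set).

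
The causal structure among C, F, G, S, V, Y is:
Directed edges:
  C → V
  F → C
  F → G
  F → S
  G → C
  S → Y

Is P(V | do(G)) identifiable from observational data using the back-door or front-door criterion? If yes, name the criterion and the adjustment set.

P(V|do(G)): backdoor, adjust for {F}.

desc(G)\{G}={C,V}; candidates ⊆ {F,S,Y}.
size 0: {}; under {} G still reaches {C,F,S,V,Y} ∋ V.
{F}: G⊥V given {F} in G with G→· removed — back-door holds.
P(V|do(G)) = Σ_{F} P(V|G,F)·P(F).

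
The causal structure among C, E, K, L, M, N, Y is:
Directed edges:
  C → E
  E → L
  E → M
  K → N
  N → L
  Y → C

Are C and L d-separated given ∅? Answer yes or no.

No — C and L are d-connected given ∅.

Bayes-Ball from C | ∅ reaches {E,L,M,Y}.
L ∈ reach(C|∅) ⇒ C ⊥̸ L | ∅.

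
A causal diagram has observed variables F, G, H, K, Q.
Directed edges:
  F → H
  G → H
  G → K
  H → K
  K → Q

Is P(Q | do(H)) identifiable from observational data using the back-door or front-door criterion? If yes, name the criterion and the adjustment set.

desc(H)\{H}={K,Q}; candidates ⊆ {F,G}.
size 0: {}; under {} H still reaches {F,G,K,Q} ∋ Q.
{G}: H⊥Q given {G} in G with H→· removed — back-door holds.
P(Q|do(H)) = Σ_{G} P(Q|H,G)·P(G).

P(Q|do(H)): backdoor, adjust for {G}.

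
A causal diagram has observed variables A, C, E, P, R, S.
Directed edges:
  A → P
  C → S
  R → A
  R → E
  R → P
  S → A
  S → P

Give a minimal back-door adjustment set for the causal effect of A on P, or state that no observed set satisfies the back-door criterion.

A→P: minimal back-door set {R, S}.

desc(A)\{A}={P}; candidates ⊆ {C,E,R,S}.
size 0: {}; under {} A still reaches {C,E,P,R,S} ∋ P.
size 1: {C}, {E}, {R} …(+1); under {C} A still reaches {E,P,R,S} ∋ P.
{R,S}: A⊥P given {R,S} in G with A→· removed — back-door holds.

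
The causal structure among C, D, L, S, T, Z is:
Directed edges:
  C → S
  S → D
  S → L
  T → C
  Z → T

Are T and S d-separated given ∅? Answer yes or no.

Bayes-Ball from T | ∅ reaches {C,D,L,S,Z}.
S ∈ reach(T|∅) ⇒ T ⊥̸ S | ∅.

No — T and S are d-connected given ∅.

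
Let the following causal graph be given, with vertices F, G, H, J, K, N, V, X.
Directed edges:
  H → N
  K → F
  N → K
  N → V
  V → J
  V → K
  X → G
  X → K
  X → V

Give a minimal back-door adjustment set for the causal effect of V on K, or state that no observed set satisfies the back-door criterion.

desc(V)\{V}={F,J,K}; candidates ⊆ {G,H,N,X}.
size 0: {}; under {} V still reaches {F,G,H,K,N,X} ∋ K.
size 1: {G}, {H}, {N} …(+1); under {G} V still reaches {F,H,K,N,X} ∋ K.
{N,X}: V⊥K given {N,X} in G with V→· removed — back-door holds.

V→K: minimal back-door set {N, X}.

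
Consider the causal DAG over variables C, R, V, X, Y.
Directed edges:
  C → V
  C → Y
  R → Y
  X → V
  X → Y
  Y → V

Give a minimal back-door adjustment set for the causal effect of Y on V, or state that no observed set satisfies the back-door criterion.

Y→V: minimal back-door set {C, X}.

desc(Y)\{Y}={V}; candidates ⊆ {C,R,X}.
size 0: {}; under {} Y still reaches {C,R,V,X} ∋ V.
size 1: {C}, {R}, {X}; under {C} Y still reaches {R,V,X} ∋ V.
{C,X}: Y⊥V given {C,X} in G with Y→· removed — back-door holds.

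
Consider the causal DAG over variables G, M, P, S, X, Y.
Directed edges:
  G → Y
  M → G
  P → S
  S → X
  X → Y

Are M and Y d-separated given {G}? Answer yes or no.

Yes — M ⊥ Y | {G}.

Bayes-Ball from M | {G} reaches ∅.
Y ∉ reach(M|{G}) ⇒ M ⊥ Y | {G}.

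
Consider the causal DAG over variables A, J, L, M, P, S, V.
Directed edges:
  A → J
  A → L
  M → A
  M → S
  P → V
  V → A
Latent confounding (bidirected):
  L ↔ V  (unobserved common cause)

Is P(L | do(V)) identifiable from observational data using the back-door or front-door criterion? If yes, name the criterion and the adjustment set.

desc(V)\{V}={A,J,L}; candidates ⊆ {M,P,S}.
V↔L: latent back-door arc(s) into V.
size 0: {}; under {} V still reaches {L,P} ∋ L.
size 1: {M}, {P}, {S}; under {M} V still reaches {L,P} ∋ L.
size 2: {M,P}, {M,S}, {P,S}; under {M,P} V still reaches {L} ∋ L.
V↔L cannot be blocked by any observed set — no back-door set.
{A}: (i) intercepts every directed V→L path; (ii) no back-door V→{A}; (iii) {V} blocks every back-door {A}→L. Front-door holds.
P(L|do(V)) = Σ_{A} P(A|V) Σ_{V'} P(L|A,V')P(V').

P(L|do(V)): frontdoor, adjust for {A}.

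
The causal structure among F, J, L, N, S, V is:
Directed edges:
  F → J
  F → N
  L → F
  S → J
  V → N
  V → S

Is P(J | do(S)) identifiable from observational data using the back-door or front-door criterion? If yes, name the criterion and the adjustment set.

P(J|do(S)): backdoor, adjust for ∅.

desc(S)\{S}={J}; candidates ⊆ {F,L,N,V}.
∅: S⊥J given ∅ in G with S→· removed — back-door holds.
P(J|do(S)) = P(J|S) — no adjustment needed.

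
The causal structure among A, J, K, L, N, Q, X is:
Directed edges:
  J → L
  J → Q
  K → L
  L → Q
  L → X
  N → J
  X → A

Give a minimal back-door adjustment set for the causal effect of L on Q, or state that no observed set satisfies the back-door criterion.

L→Q: minimal back-door set {J}.

desc(L)\{L}={A,Q,X}; candidates ⊆ {J,K,N}.
size 0: {}; under {} L still reaches {J,K,N,Q} ∋ Q.
{J}: L⊥Q given {J} in G with L→· removed — back-door holds.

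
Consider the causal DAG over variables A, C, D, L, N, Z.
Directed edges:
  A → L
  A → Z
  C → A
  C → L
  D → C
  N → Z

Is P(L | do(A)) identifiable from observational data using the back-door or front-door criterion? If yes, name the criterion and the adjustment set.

P(L|do(A)): backdoor, adjust for {C}.

desc(A)\{A}={L,Z}; candidates ⊆ {C,D,N}.
size 0: {}; under {} A still reaches {C,D,L} ∋ L.
{C}: A⊥L given {C} in G with A→· removed — back-door holds.
P(L|do(A)) = Σ_{C} P(L|A,C)·P(C).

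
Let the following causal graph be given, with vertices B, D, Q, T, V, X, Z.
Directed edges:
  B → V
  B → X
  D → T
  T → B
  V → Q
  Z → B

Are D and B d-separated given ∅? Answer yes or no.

Bayes-Ball from D | ∅ reaches {B,Q,T,V,X}.
B ∈ reach(D|∅) ⇒ D ⊥̸ B | ∅.

No — D and B are d-connected given ∅.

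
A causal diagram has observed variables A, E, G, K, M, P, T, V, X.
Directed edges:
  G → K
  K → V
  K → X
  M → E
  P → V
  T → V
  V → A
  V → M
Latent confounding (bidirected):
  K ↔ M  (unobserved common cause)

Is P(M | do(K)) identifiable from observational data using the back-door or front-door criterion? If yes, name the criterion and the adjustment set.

P(M|do(K)): frontdoor, adjust for {V}.

desc(K)\{K}={A,E,M,V,X}; candidates ⊆ {G,P,T}.
K↔M: latent back-door arc(s) into K.
size 0: {}; under {} K still reaches {E,G,M} ∋ M.
size 1: {G}, {P}, {T}; under {G} K still reaches {E,M} ∋ M.
size 2: {G,P}, {G,T}, {P,T}; under {G,P} K still reaches {E,M} ∋ M.
K↔M cannot be blocked by any observed set — no back-door set.
{V}: (i) intercepts every directed K→M path; (ii) no back-door K→{V}; (iii) {K} blocks every back-door {V}→M. Front-door holds.
P(M|do(K)) = Σ_{V} P(V|K) Σ_{K'} P(M|V,K')P(K').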